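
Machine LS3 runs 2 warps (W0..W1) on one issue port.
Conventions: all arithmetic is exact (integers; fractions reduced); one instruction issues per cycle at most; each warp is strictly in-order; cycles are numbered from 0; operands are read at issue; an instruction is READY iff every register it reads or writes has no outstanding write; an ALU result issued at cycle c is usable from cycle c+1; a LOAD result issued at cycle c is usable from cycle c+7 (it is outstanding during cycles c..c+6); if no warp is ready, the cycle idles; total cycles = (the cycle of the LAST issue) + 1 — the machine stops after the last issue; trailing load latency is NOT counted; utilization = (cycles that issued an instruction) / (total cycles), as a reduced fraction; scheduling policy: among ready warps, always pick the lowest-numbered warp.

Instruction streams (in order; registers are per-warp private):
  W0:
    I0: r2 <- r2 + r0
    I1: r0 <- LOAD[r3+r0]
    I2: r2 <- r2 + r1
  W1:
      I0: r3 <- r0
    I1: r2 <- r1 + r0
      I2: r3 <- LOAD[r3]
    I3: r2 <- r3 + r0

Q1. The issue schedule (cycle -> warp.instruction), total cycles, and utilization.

cycle 0: W0.I0
cycle 1: W0.I1
cycle 2: W0.I2
cycle 3: W1.I0
cycle 4: W1.I1
cycle 5: W1.I2
cycle 6: idle
cycle 7: idle
cycle 8: idle
cycle 9: idle
cycle 10: idle
cycle 11: idle
cycle 12: W1.I3

Answer: 13 cycles, utilization 7/13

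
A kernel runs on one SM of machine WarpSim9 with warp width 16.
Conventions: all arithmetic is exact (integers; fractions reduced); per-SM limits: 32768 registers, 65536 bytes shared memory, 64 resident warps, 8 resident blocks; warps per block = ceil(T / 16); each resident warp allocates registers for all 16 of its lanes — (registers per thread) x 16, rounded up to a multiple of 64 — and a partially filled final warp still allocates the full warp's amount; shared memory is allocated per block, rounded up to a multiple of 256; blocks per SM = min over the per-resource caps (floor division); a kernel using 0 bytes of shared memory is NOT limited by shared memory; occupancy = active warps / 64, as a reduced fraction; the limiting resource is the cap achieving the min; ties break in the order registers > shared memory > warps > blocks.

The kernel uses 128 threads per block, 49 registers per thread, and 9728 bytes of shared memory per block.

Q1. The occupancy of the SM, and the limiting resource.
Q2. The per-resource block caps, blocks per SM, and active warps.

Answer: occupancy 1/2, limited by registers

registers: 4 blocks
shared memory: 6 blocks
warps: 8 blocks
blocks: 8 blocks

Answer: 4 blocks, 32 active warps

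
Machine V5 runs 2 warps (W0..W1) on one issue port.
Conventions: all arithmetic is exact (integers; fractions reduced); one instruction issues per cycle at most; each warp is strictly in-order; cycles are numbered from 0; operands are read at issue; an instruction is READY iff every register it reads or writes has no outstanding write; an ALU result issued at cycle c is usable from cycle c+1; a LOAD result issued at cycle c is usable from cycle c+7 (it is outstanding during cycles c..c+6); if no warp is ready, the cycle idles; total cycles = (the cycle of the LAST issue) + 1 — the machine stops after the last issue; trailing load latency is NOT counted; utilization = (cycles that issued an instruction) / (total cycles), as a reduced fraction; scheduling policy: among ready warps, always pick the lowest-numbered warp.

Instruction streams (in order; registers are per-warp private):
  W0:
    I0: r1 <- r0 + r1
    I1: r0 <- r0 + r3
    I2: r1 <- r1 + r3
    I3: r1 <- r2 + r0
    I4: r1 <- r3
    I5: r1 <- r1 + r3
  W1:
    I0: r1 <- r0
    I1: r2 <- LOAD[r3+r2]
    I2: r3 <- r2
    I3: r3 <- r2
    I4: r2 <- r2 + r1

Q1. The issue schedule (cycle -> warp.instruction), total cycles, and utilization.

cycle 0: W0.I0
cycle 1: W0.I1
cycle 2: W0.I2
cycle 3: W0.I3
cycle 4: W0.I4
cycle 5: W0.I5
cycle 6: W1.I0
cycle 7: W1.I1
cycle 8: idle
cycle 9: idle
cycle 10: idle
cycle 11: idle
cycle 12: idle
cycle 13: idle
cycle 14: W1.I2
cycle 15: W1.I3
cycle 16: W1.I4

Answer: 17 cycles, utilization 11/17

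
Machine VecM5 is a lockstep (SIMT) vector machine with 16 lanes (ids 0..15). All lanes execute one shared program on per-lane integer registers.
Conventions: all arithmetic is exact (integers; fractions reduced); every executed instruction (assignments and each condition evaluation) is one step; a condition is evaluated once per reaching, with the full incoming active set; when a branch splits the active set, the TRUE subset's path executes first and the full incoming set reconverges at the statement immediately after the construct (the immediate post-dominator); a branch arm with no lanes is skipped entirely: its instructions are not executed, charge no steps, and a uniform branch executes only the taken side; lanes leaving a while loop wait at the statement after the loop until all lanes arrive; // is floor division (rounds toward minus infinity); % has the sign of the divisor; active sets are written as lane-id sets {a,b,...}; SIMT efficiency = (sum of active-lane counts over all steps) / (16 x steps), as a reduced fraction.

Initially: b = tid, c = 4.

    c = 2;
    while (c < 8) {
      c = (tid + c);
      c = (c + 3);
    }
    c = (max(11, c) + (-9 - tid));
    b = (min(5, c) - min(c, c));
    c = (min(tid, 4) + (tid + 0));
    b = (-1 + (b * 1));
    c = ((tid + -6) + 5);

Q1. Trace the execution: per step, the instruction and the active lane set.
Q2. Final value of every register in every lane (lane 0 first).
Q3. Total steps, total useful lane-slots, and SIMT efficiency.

step 0: c <- 2                       {0,1,2,3,4,5,6,7,8,9,10,11,12,13,14,15}
step 1: eval (c < 8)                 {0,1,2,3,4,5,6,7,8,9,10,11,12,13,14,15}
step 2: c <- (tid + c)               {0,1,2,3,4,5,6,7,8,9,10,11,12,13,14,15}
step 3: c <- (c + 3)                 {0,1,2,3,4,5,6,7,8,9,10,11,12,13,14,15}
step 4: eval (c < 8)                 {0,1,2,3,4,5,6,7,8,9,10,11,12,13,14,15}
step 5: c <- (tid + c)               {0,1,2}
step 6: c <- (c + 3)                 {0,1,2}
step 7: eval (c < 8)                 {0,1,2}
step 8: c <- (max(11, c) + (-9 - tid)) {0,1,2,3,4,5,6,7,8,9,10,11,12,13,14,15}
step 9: b <- (min(5, c) - min(c, c)) {0,1,2,3,4,5,6,7,8,9,10,11,12,13,14,15}
step 10: c <- (min(tid, 4) + (tid + 0)) {0,1,2,3,4,5,6,7,8,9,10,11,12,13,14,15}
step 11: b <- (-1 + (b * 1))          {0,1,2,3,4,5,6,7,8,9,10,11,12,13,14,15}
step 12: c <- ((tid + -6) + 5)        {0,1,2,3,4,5,6,7,8,9,10,11,12,13,14,15}

Answer: 13 steps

b: -1,-1,-1,-1,-1,-1,-1,-1,-1,-1,-1,-1,-1,-1,-1,-1
c: -1,0,1,2,3,4,5,6,7,8,9,10,11,12,13,14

steps = 13; useful = 169; efficiency = 169/208 = 13/16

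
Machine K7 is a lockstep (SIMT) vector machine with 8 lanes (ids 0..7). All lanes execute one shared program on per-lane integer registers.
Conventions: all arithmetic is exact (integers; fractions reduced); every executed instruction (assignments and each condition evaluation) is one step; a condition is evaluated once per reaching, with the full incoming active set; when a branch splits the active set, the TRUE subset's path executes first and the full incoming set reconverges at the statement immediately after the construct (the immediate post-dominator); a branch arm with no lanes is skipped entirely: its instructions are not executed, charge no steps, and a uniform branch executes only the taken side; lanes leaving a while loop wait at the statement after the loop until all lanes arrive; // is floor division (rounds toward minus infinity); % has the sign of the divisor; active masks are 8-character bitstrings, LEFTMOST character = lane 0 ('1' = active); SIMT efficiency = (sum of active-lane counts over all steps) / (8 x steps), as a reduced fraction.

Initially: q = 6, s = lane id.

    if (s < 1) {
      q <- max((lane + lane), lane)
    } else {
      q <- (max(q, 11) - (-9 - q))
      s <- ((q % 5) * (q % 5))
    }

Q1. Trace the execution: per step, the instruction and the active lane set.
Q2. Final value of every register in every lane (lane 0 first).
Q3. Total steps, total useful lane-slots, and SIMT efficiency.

step 0: eval (s < 1)                 11111111
step 1: q <- max((lane + lane), lane) 10000000
step 2: q <- (max(q, 11) - (-9 - q)) 01111111
step 3: s <- ((q % 5) * (q % 5))     01111111

Answer: 4 steps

q: 0,26,26,26,26,26,26,26
s: 0,1,1,1,1,1,1,1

steps = 4; useful = 23; efficiency = 23/32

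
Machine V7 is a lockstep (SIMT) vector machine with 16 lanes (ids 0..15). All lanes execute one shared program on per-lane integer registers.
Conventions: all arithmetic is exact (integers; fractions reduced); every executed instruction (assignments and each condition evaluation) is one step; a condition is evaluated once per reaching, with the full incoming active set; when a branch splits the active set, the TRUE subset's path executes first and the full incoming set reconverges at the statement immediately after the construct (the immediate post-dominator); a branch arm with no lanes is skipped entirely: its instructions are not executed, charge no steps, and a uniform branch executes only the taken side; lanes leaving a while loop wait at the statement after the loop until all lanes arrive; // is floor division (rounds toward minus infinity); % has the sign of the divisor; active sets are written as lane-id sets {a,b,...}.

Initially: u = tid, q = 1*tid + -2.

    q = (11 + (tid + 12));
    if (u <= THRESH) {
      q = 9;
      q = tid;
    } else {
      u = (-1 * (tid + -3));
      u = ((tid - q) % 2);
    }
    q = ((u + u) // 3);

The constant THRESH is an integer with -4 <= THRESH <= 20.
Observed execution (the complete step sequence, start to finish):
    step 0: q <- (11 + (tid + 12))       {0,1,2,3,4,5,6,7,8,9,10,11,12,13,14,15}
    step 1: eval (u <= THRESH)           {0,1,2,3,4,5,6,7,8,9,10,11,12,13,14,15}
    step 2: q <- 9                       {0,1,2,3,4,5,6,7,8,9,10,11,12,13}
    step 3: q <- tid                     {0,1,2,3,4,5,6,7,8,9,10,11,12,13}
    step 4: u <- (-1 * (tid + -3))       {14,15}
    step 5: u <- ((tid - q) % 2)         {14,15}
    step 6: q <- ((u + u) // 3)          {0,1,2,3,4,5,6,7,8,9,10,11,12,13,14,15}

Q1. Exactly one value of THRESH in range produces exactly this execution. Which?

Answer: THRESH = 13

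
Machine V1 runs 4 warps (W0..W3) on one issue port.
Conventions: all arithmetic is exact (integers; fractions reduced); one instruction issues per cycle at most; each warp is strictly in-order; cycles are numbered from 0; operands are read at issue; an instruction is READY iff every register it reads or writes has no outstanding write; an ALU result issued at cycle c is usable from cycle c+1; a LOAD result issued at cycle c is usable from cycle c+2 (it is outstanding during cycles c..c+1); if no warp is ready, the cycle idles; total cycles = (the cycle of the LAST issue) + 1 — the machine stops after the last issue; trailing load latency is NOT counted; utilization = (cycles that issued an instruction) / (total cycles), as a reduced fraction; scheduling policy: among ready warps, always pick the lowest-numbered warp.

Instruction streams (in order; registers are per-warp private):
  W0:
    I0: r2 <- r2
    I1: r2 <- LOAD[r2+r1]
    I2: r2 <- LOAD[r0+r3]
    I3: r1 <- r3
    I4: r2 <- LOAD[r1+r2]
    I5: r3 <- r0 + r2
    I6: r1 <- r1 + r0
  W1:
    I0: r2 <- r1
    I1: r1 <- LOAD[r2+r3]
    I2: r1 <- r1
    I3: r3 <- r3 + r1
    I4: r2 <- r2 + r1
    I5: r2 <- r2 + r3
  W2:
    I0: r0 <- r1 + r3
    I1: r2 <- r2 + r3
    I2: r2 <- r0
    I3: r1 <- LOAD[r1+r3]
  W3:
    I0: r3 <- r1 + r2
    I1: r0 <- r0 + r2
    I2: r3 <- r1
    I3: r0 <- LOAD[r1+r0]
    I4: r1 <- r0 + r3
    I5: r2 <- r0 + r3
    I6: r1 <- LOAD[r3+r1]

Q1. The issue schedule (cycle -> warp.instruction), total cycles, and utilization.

cycle 0: W0.I0
cycle 1: W0.I1
cycle 2: W1.I0
cycle 3: W0.I2
cycle 4: W0.I3
cycle 5: W0.I4
cycle 6: W1.I1
cycle 7: W0.I5
cycle 8: W0.I6
cycle 9: W1.I2
cycle 10: W1.I3
cycle 11: W1.I4
cycle 12: W1.I5
cycle 13: W2.I0
cycle 14: W2.I1
cycle 15: W2.I2
cycle 16: W2.I3
cycle 17: W3.I0
cycle 18: W3.I1
cycle 19: W3.I2
cycle 20: W3.I3
cycle 21: idle
cycle 22: W3.I4
cycle 23: W3.I5
cycle 24: W3.I6

Answer: 25 cycles, utilization 24/25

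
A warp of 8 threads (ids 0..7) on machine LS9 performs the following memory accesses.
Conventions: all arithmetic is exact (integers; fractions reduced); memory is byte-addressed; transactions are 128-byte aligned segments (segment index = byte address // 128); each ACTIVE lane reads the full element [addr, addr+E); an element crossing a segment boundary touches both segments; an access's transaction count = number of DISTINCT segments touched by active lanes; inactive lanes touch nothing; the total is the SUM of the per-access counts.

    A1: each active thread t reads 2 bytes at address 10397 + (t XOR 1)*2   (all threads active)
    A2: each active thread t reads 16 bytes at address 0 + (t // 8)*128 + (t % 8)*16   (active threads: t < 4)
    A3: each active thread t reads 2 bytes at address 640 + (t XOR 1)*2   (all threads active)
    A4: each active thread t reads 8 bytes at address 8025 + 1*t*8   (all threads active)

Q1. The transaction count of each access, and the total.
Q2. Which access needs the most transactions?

A1: 1 transaction
A2: 1 transaction
A3: 1 transaction
A4: 2 transactions

Answer: 1,1,1,2; total 5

Answer: A4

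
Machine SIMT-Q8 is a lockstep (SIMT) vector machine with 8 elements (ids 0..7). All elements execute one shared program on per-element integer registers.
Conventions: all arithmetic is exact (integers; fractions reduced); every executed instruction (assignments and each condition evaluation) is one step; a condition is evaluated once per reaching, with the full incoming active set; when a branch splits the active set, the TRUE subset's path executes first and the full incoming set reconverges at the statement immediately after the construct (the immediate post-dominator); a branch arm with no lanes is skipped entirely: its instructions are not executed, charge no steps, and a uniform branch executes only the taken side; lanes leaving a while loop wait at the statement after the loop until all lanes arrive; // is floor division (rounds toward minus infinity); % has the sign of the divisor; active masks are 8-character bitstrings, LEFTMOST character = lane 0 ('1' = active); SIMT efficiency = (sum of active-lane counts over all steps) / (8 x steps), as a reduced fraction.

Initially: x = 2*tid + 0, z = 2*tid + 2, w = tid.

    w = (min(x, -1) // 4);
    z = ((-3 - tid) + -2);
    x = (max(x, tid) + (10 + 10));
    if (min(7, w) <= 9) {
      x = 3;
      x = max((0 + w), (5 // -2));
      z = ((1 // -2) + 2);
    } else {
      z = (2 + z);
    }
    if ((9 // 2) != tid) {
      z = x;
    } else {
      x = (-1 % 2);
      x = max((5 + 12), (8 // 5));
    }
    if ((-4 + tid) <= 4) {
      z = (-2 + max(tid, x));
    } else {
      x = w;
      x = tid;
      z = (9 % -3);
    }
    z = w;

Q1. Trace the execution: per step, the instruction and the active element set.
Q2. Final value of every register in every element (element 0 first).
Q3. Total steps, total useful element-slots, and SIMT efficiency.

step 0: w <- (min(x, -1) // 4)       11111111
step 1: z <- ((-3 - tid) + -2)       11111111
step 2: x <- (max(x, tid) + (10 + 10)) 11111111
step 3: eval (min(7, w) <= 9)        11111111
step 4: x <- 3                       11111111
step 5: x <- max((0 + w), (5 // -2)) 11111111
step 6: z <- ((1 // -2) + 2)         11111111
step 7: eval ((9 // 2) != tid)       11111111
step 8: z <- x                       11110111
step 9: x <- (-1 % 2)                00001000
step 10: x <- max((5 + 12), (8 // 5)) 00001000
step 11: eval ((-4 + tid) <= 4)       11111111
step 12: z <- (-2 + max(tid, x))      11111111
step 13: z <- w                       11111111

Answer: 14 steps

x: -1,-1,-1,-1,17,-1,-1,-1
z: -1,-1,-1,-1,-1,-1,-1,-1
w: -1,-1,-1,-1,-1,-1,-1,-1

steps = 14; useful = 97; efficiency = 97/112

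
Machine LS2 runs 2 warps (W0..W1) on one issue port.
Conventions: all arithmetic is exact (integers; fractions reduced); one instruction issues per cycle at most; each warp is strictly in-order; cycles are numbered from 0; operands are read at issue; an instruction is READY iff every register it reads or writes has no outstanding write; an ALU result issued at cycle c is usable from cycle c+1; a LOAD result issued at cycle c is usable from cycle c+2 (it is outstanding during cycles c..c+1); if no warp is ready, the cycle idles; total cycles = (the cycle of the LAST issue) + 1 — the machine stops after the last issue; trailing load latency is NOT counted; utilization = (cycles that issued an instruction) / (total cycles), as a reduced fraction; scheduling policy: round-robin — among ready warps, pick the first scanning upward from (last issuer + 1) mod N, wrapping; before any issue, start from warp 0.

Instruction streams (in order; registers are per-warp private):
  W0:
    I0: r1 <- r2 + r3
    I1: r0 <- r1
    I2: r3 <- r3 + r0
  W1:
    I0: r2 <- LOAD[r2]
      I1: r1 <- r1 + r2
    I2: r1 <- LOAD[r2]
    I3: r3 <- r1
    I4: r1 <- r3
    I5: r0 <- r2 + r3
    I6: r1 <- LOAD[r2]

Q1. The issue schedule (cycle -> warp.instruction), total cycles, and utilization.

cycle 0: W0.I0
cycle 1: W1.I0
cycle 2: W0.I1
cycle 3: W1.I1
cycle 4: W0.I2
cycle 5: W1.I2
cycle 6: idle
cycle 7: W1.I3
cycle 8: W1.I4
cycle 9: W1.I5
cycle 10: W1.I6

Answer: 11 cycles, utilization 10/11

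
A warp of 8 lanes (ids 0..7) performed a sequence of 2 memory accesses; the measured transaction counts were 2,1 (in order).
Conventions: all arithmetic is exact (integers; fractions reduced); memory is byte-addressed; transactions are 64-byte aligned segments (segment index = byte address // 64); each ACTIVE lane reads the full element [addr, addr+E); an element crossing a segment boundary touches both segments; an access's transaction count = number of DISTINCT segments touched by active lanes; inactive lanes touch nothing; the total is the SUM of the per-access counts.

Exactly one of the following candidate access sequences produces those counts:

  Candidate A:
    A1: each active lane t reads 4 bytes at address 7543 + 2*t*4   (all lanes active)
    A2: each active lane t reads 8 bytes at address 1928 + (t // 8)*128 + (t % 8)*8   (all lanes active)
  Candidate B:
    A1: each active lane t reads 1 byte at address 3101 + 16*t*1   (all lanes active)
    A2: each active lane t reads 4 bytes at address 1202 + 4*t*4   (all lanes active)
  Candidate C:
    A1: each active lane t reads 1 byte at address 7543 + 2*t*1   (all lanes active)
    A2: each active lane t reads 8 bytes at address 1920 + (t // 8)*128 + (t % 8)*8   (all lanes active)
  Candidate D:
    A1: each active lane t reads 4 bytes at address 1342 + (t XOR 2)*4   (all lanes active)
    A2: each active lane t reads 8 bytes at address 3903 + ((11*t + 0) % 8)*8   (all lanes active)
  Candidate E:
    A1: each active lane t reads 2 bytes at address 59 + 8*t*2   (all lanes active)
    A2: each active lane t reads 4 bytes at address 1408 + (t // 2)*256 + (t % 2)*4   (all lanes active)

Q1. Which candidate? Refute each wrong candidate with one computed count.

A: A2 gives 2 transactions, not 1
B: A1 gives 3 transactions, not 2
D: A2 gives 2 transactions, not 1
E: A1 gives 3 transactions, not 2
C: all counts match (2,1)

Answer: C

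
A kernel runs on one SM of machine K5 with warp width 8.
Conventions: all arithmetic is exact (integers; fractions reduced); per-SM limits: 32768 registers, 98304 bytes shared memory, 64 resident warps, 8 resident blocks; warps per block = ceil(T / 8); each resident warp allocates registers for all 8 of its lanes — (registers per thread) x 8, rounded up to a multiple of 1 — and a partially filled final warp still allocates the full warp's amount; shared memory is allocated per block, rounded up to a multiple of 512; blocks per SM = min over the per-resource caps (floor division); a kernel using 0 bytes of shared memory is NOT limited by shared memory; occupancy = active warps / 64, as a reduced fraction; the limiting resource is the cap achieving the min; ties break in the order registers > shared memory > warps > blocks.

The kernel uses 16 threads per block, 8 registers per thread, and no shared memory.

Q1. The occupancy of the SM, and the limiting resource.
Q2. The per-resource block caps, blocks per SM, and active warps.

Answer: occupancy 1/4, limited by blocks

registers: 256 blocks
shared memory: no limit (kernel uses none)
warps: 32 blocks
blocks: 8 blocks

Answer: 8 blocks, 16 active warps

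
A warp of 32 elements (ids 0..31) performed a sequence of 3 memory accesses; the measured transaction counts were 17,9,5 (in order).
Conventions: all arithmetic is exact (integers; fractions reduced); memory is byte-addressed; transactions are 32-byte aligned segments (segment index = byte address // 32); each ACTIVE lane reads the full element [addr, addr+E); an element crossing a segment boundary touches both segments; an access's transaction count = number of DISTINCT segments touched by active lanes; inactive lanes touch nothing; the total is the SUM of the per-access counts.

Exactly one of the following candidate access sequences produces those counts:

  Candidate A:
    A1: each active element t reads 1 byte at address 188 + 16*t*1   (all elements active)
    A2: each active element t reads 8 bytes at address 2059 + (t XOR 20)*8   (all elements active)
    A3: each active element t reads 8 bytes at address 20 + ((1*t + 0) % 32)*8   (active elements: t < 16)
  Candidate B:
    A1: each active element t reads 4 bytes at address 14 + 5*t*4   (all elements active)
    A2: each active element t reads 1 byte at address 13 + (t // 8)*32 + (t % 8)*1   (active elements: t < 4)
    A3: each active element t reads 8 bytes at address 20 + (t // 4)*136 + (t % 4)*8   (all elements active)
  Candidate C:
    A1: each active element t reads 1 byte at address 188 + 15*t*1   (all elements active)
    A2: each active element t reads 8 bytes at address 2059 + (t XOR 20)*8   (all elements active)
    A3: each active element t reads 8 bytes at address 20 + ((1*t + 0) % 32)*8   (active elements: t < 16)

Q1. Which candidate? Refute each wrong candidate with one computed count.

B: A1 gives 20 transactions, not 17
C: A1 gives 16 transactions, not 17
A: all counts match (17,9,5)

Answer: A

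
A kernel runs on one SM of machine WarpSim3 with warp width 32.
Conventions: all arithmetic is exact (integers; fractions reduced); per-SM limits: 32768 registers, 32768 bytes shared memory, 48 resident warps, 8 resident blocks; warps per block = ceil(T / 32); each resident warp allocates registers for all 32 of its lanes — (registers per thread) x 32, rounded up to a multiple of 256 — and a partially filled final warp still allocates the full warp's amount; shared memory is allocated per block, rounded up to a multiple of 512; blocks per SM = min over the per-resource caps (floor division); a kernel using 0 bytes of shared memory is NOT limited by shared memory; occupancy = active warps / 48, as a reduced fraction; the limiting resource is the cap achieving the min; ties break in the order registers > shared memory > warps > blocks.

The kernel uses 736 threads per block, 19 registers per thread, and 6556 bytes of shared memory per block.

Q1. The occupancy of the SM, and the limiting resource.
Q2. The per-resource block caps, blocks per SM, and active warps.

Answer: occupancy 23/48, limited by registers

registers: 1 block
shared memory: 4 blocks
warps: 2 blocks
blocks: 8 blocks

Answer: 1 block, 23 active warps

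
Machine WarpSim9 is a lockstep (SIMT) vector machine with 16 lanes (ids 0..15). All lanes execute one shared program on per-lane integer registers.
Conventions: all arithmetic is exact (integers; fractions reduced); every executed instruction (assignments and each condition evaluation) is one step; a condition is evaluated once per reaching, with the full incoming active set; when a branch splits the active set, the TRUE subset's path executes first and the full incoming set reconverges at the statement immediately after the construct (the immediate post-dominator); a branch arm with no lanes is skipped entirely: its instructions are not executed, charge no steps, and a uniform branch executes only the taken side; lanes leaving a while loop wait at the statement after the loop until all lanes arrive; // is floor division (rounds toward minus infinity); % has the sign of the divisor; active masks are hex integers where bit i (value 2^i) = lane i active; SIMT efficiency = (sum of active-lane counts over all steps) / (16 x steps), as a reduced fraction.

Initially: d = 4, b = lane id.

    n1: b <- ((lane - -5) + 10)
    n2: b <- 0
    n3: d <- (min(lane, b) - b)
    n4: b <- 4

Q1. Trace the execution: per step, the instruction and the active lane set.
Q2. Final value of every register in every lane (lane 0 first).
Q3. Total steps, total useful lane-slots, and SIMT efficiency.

step 0: b <- ((lane - -5) + 10)      0xffff
step 1: b <- 0                       0xffff
step 2: d <- (min(lane, b) - b)      0xffff
step 3: b <- 4                       0xffff

Answer: 4 steps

d: 0,0,0,0,0,0,0,0,0,0,0,0,0,0,0,0
b: 4,4,4,4,4,4,4,4,4,4,4,4,4,4,4,4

steps = 4; useful = 64; efficiency = 64/64 = 1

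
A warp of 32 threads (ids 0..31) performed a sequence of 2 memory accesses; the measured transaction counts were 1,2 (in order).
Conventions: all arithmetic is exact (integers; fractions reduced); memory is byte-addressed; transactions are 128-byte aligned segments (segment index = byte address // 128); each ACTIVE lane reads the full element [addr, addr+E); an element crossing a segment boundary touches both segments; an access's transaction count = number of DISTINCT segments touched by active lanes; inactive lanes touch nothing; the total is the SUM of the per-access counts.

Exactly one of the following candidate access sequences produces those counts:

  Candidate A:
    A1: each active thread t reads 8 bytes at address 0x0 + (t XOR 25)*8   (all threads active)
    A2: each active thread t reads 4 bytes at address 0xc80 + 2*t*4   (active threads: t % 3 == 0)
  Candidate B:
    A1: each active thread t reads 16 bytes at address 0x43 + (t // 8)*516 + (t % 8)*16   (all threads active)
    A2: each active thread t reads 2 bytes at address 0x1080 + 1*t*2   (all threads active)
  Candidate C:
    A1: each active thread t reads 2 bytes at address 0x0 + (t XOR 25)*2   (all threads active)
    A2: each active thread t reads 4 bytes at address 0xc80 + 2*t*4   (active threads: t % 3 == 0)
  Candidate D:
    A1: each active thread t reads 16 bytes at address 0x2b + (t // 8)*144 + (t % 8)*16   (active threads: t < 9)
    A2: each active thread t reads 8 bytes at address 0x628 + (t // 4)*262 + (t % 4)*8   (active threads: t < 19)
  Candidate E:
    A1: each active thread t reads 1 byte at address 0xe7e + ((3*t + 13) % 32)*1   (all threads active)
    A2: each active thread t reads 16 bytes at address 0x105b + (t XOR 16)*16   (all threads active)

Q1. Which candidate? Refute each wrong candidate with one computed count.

A: A1 gives 2 transactions, not 1
B: A1 gives 8 transactions, not 1
D: A1 gives 2 transactions, not 1
E: A1 gives 2 transactions, not 1
C: all counts match (1,2)

Answer: C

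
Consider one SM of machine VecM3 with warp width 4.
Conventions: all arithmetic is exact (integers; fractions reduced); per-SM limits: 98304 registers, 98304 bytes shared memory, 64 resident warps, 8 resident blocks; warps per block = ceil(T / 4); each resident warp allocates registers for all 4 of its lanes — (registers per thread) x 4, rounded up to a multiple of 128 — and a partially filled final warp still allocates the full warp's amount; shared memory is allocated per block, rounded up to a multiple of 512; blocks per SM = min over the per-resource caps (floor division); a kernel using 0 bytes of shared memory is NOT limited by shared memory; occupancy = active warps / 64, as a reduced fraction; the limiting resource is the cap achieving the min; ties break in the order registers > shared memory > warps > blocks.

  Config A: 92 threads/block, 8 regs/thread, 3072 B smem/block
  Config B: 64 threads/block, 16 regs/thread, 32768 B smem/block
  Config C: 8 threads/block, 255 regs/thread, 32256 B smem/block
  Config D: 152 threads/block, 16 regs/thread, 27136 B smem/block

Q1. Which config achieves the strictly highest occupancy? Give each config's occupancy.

occupancies: A 23/32, B 3/4, C 3/32, D 19/32

Answer: B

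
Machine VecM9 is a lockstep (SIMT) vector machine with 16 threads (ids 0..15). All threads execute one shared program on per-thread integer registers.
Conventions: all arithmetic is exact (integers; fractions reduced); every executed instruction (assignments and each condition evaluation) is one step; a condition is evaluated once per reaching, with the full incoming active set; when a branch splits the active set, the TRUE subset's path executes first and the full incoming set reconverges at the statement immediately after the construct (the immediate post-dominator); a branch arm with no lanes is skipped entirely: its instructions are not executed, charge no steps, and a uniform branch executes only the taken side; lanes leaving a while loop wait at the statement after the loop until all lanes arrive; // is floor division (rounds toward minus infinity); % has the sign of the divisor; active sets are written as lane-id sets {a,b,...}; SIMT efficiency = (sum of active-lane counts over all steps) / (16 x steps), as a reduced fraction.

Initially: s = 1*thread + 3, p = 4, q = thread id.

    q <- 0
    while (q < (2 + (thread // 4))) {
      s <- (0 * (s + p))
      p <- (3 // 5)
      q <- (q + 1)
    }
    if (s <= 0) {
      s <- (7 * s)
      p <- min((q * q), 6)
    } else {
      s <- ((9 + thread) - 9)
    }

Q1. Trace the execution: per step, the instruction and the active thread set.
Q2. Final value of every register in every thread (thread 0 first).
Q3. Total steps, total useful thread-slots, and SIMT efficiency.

step 0: q <- 0                       {0,1,2,3,4,5,6,7,8,9,10,11,12,13,14,15}
step 1: eval (q < (2 + (thread // 4))) {0,1,2,3,4,5,6,7,8,9,10,11,12,13,14,15}
step 2: s <- (0 * (s + p))           {0,1,2,3,4,5,6,7,8,9,10,11,12,13,14,15}
step 3: p <- (3 // 5)                {0,1,2,3,4,5,6,7,8,9,10,11,12,13,14,15}
step 4: q <- (q + 1)                 {0,1,2,3,4,5,6,7,8,9,10,11,12,13,14,15}
step 5: eval (q < (2 + (thread // 4))) {0,1,2,3,4,5,6,7,8,9,10,11,12,13,14,15}
step 6: s <- (0 * (s + p))           {0,1,2,3,4,5,6,7,8,9,10,11,12,13,14,15}
step 7: p <- (3 // 5)                {0,1,2,3,4,5,6,7,8,9,10,11,12,13,14,15}
step 8: q <- (q + 1)                 {0,1,2,3,4,5,6,7,8,9,10,11,12,13,14,15}
step 9: eval (q < (2 + (thread // 4))) {0,1,2,3,4,5,6,7,8,9,10,11,12,13,14,15}
step 10: s <- (0 * (s + p))           {4,5,6,7,8,9,10,11,12,13,14,15}
step 11: p <- (3 // 5)                {4,5,6,7,8,9,10,11,12,13,14,15}
step 12: q <- (q + 1)                 {4,5,6,7,8,9,10,11,12,13,14,15}
step 13: eval (q < (2 + (thread // 4))) {4,5,6,7,8,9,10,11,12,13,14,15}
step 14: s <- (0 * (s + p))           {8,9,10,11,12,13,14,15}
step 15: p <- (3 // 5)                {8,9,10,11,12,13,14,15}
step 16: q <- (q + 1)                 {8,9,10,11,12,13,14,15}
step 17: eval (q < (2 + (thread // 4))) {8,9,10,11,12,13,14,15}
step 18: s <- (0 * (s + p))           {12,13,14,15}
step 19: p <- (3 // 5)                {12,13,14,15}
step 20: q <- (q + 1)                 {12,13,14,15}
step 21: eval (q < (2 + (thread // 4))) {12,13,14,15}
step 22: eval (s <= 0)                {0,1,2,3,4,5,6,7,8,9,10,11,12,13,14,15}
step 23: s <- (7 * s)                 {0,1,2,3,4,5,6,7,8,9,10,11,12,13,14,15}
step 24: p <- min((q * q), 6)         {0,1,2,3,4,5,6,7,8,9,10,11,12,13,14,15}

Answer: 25 steps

s: 0,0,0,0,0,0,0,0,0,0,0,0,0,0,0,0
p: 4,4,4,4,6,6,6,6,6,6,6,6,6,6,6,6
q: 2,2,2,2,3,3,3,3,4,4,4,4,5,5,5,5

steps = 25; useful = 304; efficiency = 304/400 = 19/25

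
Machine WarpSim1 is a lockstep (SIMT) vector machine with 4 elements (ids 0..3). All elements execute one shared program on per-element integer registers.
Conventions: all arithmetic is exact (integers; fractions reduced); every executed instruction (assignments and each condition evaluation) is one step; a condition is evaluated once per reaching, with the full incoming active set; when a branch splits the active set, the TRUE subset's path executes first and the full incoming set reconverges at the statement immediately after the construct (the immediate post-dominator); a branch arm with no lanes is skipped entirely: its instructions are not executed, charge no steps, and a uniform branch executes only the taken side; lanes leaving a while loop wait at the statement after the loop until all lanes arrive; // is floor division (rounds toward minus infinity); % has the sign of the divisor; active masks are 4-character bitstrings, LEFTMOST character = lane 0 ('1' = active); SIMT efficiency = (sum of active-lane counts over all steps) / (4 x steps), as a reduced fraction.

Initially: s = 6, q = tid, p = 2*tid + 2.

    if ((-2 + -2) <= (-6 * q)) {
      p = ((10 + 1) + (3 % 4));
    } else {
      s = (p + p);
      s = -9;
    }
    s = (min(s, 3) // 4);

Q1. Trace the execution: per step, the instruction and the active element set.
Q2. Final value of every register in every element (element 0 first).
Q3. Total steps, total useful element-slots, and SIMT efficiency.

step 0: eval ((-2 + -2) <= (-6 * q)) 1111
step 1: p <- ((10 + 1) + (3 % 4))    1000
step 2: s <- (p + p)                 0111
step 3: s <- -9                      0111
step 4: s <- (min(s, 3) // 4)        1111

Answer: 5 steps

s: 0,-3,-3,-3
q: 0,1,2,3
p: 14,4,6,8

steps = 5; useful = 15; efficiency = 15/20 = 3/4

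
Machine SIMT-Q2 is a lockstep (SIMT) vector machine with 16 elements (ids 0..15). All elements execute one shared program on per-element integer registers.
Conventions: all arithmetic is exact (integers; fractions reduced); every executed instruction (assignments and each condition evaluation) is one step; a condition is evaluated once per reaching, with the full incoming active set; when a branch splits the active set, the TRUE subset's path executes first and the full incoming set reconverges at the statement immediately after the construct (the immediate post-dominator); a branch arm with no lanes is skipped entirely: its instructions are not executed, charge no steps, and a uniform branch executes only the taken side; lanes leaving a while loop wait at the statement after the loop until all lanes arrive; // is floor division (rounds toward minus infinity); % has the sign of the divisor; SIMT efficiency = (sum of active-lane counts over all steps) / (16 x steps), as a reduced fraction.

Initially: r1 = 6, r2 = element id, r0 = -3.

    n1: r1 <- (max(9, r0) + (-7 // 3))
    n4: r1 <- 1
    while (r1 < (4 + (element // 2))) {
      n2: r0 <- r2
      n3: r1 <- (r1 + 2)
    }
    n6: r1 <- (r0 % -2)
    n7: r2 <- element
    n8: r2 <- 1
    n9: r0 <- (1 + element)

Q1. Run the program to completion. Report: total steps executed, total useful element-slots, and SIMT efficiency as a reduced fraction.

Answer: 22 steps, 280 useful, 35/44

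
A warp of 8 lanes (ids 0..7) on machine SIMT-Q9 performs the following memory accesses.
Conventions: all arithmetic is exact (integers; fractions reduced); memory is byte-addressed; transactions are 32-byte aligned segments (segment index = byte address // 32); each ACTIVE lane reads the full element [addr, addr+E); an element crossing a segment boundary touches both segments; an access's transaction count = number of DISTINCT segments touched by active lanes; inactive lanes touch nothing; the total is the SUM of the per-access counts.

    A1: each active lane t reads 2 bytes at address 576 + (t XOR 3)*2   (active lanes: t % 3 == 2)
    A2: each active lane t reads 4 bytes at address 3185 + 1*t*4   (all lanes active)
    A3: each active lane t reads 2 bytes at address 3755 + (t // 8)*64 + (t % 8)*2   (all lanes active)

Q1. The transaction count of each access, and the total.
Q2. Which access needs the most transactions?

A1: 1 transaction
A2: 2 transactions
A3: 1 transaction

Answer: 1,2,1; total 4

Answer: A2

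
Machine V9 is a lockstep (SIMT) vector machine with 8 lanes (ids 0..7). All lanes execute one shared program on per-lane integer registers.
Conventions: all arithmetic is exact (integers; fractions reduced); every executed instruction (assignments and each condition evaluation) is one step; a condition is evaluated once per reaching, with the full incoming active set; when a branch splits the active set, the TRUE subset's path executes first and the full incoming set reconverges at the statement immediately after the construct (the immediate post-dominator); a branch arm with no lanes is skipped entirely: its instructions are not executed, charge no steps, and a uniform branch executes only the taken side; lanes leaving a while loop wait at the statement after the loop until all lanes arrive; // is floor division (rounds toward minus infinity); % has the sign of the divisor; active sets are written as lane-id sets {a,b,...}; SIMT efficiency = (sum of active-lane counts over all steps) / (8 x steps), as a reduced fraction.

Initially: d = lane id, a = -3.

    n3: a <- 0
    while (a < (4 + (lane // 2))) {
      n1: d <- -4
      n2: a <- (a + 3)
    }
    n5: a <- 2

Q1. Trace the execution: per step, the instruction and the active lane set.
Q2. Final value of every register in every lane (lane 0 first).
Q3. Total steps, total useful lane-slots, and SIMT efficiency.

step 0: a <- 0                       {0,1,2,3,4,5,6,7}
step 1: eval (a < (4 + (lane // 2))) {0,1,2,3,4,5,6,7}
step 2: d <- -4                      {0,1,2,3,4,5,6,7}
step 3: a <- (a + 3)                 {0,1,2,3,4,5,6,7}
step 4: eval (a < (4 + (lane // 2))) {0,1,2,3,4,5,6,7}
step 5: d <- -4                      {0,1,2,3,4,5,6,7}
step 6: a <- (a + 3)                 {0,1,2,3,4,5,6,7}
step 7: eval (a < (4 + (lane // 2))) {0,1,2,3,4,5,6,7}
step 8: d <- -4                      {6,7}
step 9: a <- (a + 3)                 {6,7}
step 10: eval (a < (4 + (lane // 2))) {6,7}
step 11: a <- 2                       {0,1,2,3,4,5,6,7}

Answer: 12 steps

d: -4,-4,-4,-4,-4,-4,-4,-4
a: 2,2,2,2,2,2,2,2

steps = 12; useful = 78; efficiency = 78/96 = 13/16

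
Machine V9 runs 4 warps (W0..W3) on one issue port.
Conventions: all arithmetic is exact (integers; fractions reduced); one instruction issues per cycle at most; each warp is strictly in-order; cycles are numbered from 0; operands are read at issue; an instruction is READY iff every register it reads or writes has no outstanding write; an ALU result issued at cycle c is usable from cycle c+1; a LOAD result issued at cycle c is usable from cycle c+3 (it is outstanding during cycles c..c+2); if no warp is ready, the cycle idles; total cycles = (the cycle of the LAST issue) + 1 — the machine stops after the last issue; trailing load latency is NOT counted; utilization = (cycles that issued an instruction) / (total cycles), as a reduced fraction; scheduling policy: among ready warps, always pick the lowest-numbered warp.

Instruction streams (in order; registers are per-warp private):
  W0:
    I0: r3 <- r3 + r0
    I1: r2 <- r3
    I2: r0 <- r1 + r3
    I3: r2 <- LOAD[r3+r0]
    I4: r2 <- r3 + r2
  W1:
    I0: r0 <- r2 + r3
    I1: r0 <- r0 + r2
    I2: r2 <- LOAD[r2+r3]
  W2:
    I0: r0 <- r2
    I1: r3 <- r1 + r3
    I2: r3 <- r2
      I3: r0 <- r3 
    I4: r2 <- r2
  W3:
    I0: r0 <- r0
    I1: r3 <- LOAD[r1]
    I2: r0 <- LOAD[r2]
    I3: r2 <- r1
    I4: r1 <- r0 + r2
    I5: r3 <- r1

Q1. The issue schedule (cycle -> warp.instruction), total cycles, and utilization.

cycle 0: W0.I0
cycle 1: W0.I1
cycle 2: W0.I2
cycle 3: W0.I3
cycle 4: W1.I0
cycle 5: W1.I1
cycle 6: W0.I4
cycle 7: W1.I2
cycle 8: W2.I0
cycle 9: W2.I1
cycle 10: W2.I2
cycle 11: W2.I3
cycle 12: W2.I4
cycle 13: W3.I0
cycle 14: W3.I1
cycle 15: W3.I2
cycle 16: W3.I3
cycle 17: idle
cycle 18: W3.I4
cycle 19: W3.I5

Answer: 20 cycles, utilization 19/20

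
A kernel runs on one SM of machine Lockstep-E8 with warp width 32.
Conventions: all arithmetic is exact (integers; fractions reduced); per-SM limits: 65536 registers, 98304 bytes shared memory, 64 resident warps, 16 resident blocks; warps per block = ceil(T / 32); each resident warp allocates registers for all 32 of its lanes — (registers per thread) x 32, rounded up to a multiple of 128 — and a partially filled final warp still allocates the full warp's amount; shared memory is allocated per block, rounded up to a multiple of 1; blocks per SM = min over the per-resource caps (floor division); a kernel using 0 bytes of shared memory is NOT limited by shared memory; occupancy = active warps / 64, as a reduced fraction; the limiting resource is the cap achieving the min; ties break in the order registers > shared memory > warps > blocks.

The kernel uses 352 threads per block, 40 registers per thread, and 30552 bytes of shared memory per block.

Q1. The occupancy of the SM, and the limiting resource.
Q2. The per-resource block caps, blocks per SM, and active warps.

Answer: occupancy 33/64, limited by shared memory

registers: 4 blocks
shared memory: 3 blocks
warps: 5 blocks
blocks: 16 blocks

Answer: 3 blocks, 33 active warps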